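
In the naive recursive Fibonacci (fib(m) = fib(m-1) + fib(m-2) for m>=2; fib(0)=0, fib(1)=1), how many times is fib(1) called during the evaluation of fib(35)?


Let N(m) = number of times fib(m) is called while evaluating fib(35).
N(35) = 1 (the initial call).
N(34) = 1 (only fib(35) calls it).
For 1 <= m <= 33: fib(m) is called by fib(m+1) and fib(m+2), so
  N(m) = N(m+1) + N(m+2).
fib(0) is called only by fib(2), so N(0) = N(2).
Walk down from m=35:
  N(35)=1, N(34)=1, N(33)=2, N(32)=3, N(31)=5, N(30)=8, N(29)=13, N(28)=21, N(27)=34, N(26)=55, N(25)=89, N(24)=144, N(23)=233, N(22)=377, N(21)=610, N(20)=987, N(19)=1597, N(18)=2584, N(17)=4181, N(16)=6765, N(15)=10946, N(14)=17711, N(13)=28657, N(12)=46368, N(11)=75025, N(10)=121393, N(9)=196418, N(8)=317811, N(7)=514229, N(6)=832040, N(5)=1346269, N(4)=2178309, N(3)=3524578, N(2)=5702887, N(1)=9227465
N(1) = 9227465


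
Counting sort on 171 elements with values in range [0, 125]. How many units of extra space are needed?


Output array size: 171 (to store sorted result)
Count array size: 126 (one slot per possible value, range 0 to 125)
Total extra space = 171 + 126 = 297


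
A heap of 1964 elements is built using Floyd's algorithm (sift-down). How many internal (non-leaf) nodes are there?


Leaf nodes occupy roughly half the array.
Sift-down is called for each internal node, starting from the last one.
Internal nodes = floor(n/2) = floor(1964/2) = 982


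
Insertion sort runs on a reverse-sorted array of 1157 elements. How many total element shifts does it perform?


Sum of shifts = 1 + 2 + 3 + ... + 1156
= 1157 * 1156 / 2
= 1337492 / 2
= 668746


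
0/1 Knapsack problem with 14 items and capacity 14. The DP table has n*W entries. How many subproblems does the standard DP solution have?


The DP table is indexed by (item, capacity).
Rows: 14 items
Columns: 14 capacity values (1 to W)
Total subproblems = 14 * 14 = 196


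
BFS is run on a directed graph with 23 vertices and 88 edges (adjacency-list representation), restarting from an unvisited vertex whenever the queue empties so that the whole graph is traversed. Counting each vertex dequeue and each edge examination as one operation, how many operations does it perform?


A full BFS traversal dequeues each vertex exactly once and examines each directed edge exactly once.
V = 23 (vertex processing cost)
E = 88 (edge examination cost)
Total operations proportional to V + E = 23 + 88 = 111


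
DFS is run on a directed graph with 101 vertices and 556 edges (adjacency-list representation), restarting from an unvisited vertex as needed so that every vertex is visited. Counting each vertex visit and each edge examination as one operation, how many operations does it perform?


A full DFS traversal processes each vertex exactly once (push/pop on stack).
Each directed edge is examined once.
V = 101, E = 556
V + E = 657


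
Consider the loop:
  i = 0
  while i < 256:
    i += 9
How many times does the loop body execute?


Starting at i = 0, each iteration adds 9.
Iterations until i >= 256:
  Iteration 1: i = 0 -> i = 9
  Iteration 2: i = 9 -> i = 18
  Iteration 3: i = 18 -> i = 27
  Iteration 4: i = 27 -> i = 36
  Iteration 5: i = 36 -> i = 45
  Iteration 6: i = 45 -> i = 54
  Iteration 7: i = 54 -> i = 63
  Iteration 8: i = 63 -> i = 72
  ... continuing ...
Total iterations = ceil(256/9) = 29


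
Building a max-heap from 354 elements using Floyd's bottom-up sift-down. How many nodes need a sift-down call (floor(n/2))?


In a heap of 354 elements (0-indexed array):
  Last element index: 353
  Parent of last element: floor((353 - 1) / 2) = 176
  Internal nodes: indices 0 to 176
  Count = floor(354/2) = 177


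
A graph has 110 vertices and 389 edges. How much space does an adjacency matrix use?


Adjacency matrix: V x V grid of entries
Space = V^2 = 110^2 = 110 * 110 = 12100


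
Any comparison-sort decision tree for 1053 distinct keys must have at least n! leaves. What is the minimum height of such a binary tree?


A binary decision tree of height h has at most 2^h leaves and needs at least n! of them, so h >= ceil(log2(n!)).
1053! is far too large to multiply out, so use Stirling's series:
  ln(n!) ~ n ln n - n + (1/2) ln(2 pi n) + 1/(12n)  (error below 1/(360 n^3), negligible here)
  ln(1053) = 6.9593985
  n ln n = 1053 * 6.9593985 = 7328.2466
  (1/2) ln(2 pi * 1053) = (1/2) ln(6616.1941) = 4.3986
  1/(12*1053) = 0.0001
  ln(1053!) ~ 7328.2466 - 1053 + 4.3986 + 0.0001 = 6279.6453
Convert to base 2: log2(1053!) = 6279.6453 / ln 2 = 6279.6453 / 0.69314718 = 9059.6131
ceil(9059.6131) = 9060


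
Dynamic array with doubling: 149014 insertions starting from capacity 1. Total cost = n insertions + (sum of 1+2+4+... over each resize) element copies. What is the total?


n = 149014
Insertion costs: 149014
Resizes copy 1, 2, 4, ... up to the largest power of 2 that is <= n-1 = 149013, i.e. 131072.
Copy costs = 1 + 2 + 4 + 8 + 16 + 32 + 64 + 128 + 256 + 512 + 1024 + 2048 + 4096 + 8192 + 16384 + 32768 + 65536 + 131072 = 262143
Total = 149014 + 262143 = 411157


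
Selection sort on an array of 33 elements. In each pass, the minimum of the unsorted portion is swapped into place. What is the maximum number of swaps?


Selection sort performs one swap per pass:
  Pass 1: find min in positions 0 to 32, swap with position 0
  Pass 2: find min in positions 1 to 32, swap with position 1
  Pass 3: find min in positions 2 to 32, swap with position 2
  Pass 4: find min in positions 3 to 32, swap with position 3
  Pass 5: find min in positions 4 to 32, swap with position 4
  ... (27 more passes)
Total passes (and swaps) = n - 1 = 33 - 1 = 32


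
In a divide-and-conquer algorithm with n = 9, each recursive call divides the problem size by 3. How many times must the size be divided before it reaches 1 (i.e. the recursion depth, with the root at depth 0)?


Number of divisions = log_3(9)
Sizes: 9 -> 3 -> 1 (2 divisions)
Recursion depth = 2


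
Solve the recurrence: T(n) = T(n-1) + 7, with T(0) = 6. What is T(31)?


Unrolling the recurrence:
T(31) = T(30) + 7
       = T(29) + 7 + 7
       = T(28) + 7*3
       ...
       = T(0) + 7*31
       = 6 + 217 = 223


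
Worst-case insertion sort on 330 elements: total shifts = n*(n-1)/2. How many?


Sum of shifts = 1 + 2 + 3 + ... + 329
= 330 * 329 / 2
= 108570 / 2
= 54285


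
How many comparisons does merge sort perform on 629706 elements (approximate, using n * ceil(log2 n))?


Recursion depth: ceil(log2(629706)) = 20
Each recursion level merges n = 629706 elements
Total = 629706 * 20 = 12594120


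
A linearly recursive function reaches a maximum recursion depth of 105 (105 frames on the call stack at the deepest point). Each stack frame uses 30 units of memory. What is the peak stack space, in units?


Maximum recursion depth = 105 frames
Memory per frame = 30 units
Total stack space = depth * frame_size
= 105 * 30 = 3150


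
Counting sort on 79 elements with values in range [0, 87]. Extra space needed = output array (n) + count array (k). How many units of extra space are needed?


Output array size: 79 (to store sorted result)
Count array size: 88 (one slot per possible value, range 0 to 87)
Total extra space = 79 + 88 = 167


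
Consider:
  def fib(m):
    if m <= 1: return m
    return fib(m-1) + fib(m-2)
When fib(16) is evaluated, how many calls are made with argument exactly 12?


Let N(m) = number of times fib(m) is called while evaluating fib(16).
N(16) = 1 (the initial call).
N(15) = 1 (only fib(16) calls it).
For 1 <= m <= 14: fib(m) is called by fib(m+1) and fib(m+2), so
  N(m) = N(m+1) + N(m+2).
fib(0) is called only by fib(2), so N(0) = N(2).
Walk down from m=16:
  N(16)=1, N(15)=1, N(14)=2, N(13)=3, N(12)=5
N(12) = 5


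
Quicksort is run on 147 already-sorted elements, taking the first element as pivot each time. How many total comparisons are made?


Sum of comparisons per partition:
146 + 145 + ... + 1 + 0
= 147 * (147 - 1) / 2
= 147 * 146 / 2
= 10731


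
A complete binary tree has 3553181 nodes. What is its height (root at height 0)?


In a complete binary tree, level k holds nodes 2^k .. 2^(k+1)-1 (1-indexed).
Height = floor(log2(n)) = floor(log2(3553181)) = 21
Check: 2^21 = 2097152 <= 3553181 < 4194304 = 2^22


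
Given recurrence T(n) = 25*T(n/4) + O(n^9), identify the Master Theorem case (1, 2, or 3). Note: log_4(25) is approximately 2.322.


Master Theorem parameters: a=25, b=4, c=9
log_b(a) = 2.322
Compare b^c with a: 4^9 = 262144 > 25, so c > log_b(a).
Comparing c=9 vs log_b(a)=2.322:
9 > 2.322 => Case 3
Result: T(n) = O(n^9)
Master Theorem case = 3


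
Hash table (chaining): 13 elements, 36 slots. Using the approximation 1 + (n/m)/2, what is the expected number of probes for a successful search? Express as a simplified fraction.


Computing expected probes:
alpha = 13/36
= 1 + alpha/2
= 1 + 13/(2*36)
= (2*36 + 13) / (2*36)
= 85/72


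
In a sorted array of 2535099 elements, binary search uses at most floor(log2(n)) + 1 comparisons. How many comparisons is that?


Halving sequence: 2535099 -> 1267549 -> 633774 -> 316887 -> 158443 -> 79221 -> 39610 -> 19805 -> 9902 -> 4951 -> 2475 -> 1237 -> 618 -> 309 -> 154 -> 77 -> 38 -> 19 -> 9 -> 4 -> 2 -> 1
Number of halvings = 21
Max comparisons = 21 + 1 = 22


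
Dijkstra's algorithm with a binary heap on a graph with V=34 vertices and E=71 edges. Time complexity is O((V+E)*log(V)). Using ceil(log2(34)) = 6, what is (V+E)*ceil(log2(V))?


Dijkstra with a binary heap: each vertex is extracted once, each edge may relax once.
Each heap operation costs O(log V).
V + E = 34 + 71 = 105
ceil(log2(34)) = 6 (since 2^5 = 32 < 34 <= 64 = 2^6)
Total heap work = (V+E) * ceil(log2(V)) = 105 * 6 = 630


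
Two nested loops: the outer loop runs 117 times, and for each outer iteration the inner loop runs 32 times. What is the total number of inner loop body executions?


Outer loop: 117 iterations
Inner loop: 32 iterations per outer iteration
Total = 117 * 32 = 3744


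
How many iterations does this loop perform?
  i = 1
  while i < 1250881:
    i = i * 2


The loop variable doubles each iteration:
i = 1 -> 2 -> 4 -> 8 -> 16 -> 32 -> 64 -> 128 -> 256 -> 512 -> 1024 -> 2048 -> 4096 -> 8192 -> 16384 -> 32768 -> 65536 -> 131072 -> 262144 -> 524288 -> 1048576 -> 2097152 (stop, 2097152 >= 1250881)
Number of doublings = ceil(log2(1250881)) = 21


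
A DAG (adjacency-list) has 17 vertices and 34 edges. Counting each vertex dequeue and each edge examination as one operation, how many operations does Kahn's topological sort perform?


V = 17 (vertex processing)
E = 34 (edge processing)
V + E = 17 + 34 = 51


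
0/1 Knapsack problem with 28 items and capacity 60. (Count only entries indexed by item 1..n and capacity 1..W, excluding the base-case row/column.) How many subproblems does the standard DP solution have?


The DP table is indexed by (item, capacity).
Rows: 28 items
Columns: 60 capacity values (1 to W)
Total subproblems = 28 * 60 = 1680


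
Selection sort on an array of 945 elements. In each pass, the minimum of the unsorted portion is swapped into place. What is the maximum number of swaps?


Selection sort performs one swap per pass:
  Pass 1: find min in positions 0 to 944, swap with position 0
  Pass 2: find min in positions 1 to 944, swap with position 1
  Pass 3: find min in positions 2 to 944, swap with position 2
  Pass 4: find min in positions 3 to 944, swap with position 3
  Pass 5: find min in positions 4 to 944, swap with position 4
  ... (939 more passes)
Total passes (and swaps) = n - 1 = 945 - 1 = 944


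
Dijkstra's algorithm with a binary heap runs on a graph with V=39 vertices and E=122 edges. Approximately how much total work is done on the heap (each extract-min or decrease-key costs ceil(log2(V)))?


Dijkstra with a binary heap: each vertex is extracted once, each edge may relax once.
Each heap operation costs O(log V).
V + E = 39 + 122 = 161
ceil(log2(39)) = 6 (since 2^5 = 32 < 39 <= 64 = 2^6)
Total heap work = (V+E) * ceil(log2(V)) = 161 * 6 = 966


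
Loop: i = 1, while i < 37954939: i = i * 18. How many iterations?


i multiplies by 18 each step:
i = 1 -> 18 -> 324 -> 5832 -> 104976 -> 1889568 -> 34012224 -> 612220032 (stop)
Iterations = ceil(log_18(37954939)) = 7


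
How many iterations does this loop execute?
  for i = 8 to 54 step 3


The loop variable i takes values starting at 8 and increments by 3 each iteration.
Sequence: i = 8, 11, 14, 17, 20, 23, 26, 29, 32, ...
The upper bound 54 is inclusive, so the count is floor((last - first) / step) + 1:
floor((54 - 8) / 3) + 1 = floor(46/3) + 1 = 15 + 1 = 16


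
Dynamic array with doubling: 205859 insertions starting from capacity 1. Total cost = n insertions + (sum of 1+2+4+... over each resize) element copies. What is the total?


n = 205859
Insertion costs: 205859
Resizes copy 1, 2, 4, ... up to the largest power of 2 that is <= n-1 = 205858, i.e. 131072.
Copy costs = 1 + 2 + 4 + 8 + 16 + 32 + 64 + 128 + 256 + 512 + 1024 + 2048 + 4096 + 8192 + 16384 + 32768 + 65536 + 131072 = 262143
Total = 205859 + 262143 = 468002


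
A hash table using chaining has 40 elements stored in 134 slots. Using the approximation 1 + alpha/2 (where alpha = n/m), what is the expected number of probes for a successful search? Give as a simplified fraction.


Load factor alpha = n/m = 40/134
Expected probes = 1 + alpha/2 = 1 + 40/(2*134)
= 1 + 40/268
= 268/268 + 40/268
= 308/268
Simplify: 77/67


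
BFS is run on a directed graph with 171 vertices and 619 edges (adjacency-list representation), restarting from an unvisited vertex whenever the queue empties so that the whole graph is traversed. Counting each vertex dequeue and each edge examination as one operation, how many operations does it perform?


A full BFS traversal dequeues each vertex exactly once and examines each directed edge exactly once.
V = 171 (vertex processing cost)
E = 619 (edge examination cost)
Total operations proportional to V + E = 171 + 619 = 790


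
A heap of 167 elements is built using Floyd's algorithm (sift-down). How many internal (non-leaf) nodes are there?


Leaf nodes occupy roughly half the array.
Sift-down is called for each internal node, starting from the last one.
Internal nodes = floor(n/2) = floor(167/2) = 83


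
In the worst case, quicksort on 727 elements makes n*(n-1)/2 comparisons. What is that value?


Sum of comparisons per partition:
726 + 725 + ... + 1 + 0
= 727 * (727 - 1) / 2
= 727 * 726 / 2
= 263901


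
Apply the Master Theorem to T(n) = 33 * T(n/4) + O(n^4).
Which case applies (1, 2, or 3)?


The Master Theorem: T(n) = a*T(n/b) + O(n^c)
  a = 33, b = 4, c = 4
log_b(a) = log_4(33) ~ 2.522
Compare b^c with a: 4^4 = 256 > 33, so c > log_b(a).
Since c > log_b(a), Case 3 applies.
T(n) = O(n^4)
Master Theorem case = 3


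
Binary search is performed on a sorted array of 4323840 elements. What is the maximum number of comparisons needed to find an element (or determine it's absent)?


Binary search halves the search space each comparison:
  Step 1: search space = 4323840 -> 2161920
  Step 2: search space = 2161920 -> 1080960
  Step 3: search space = 1080960 -> 540480
  Step 4: search space = 540480 -> 270240
  Step 5: search space = 270240 -> 135120
  Step 6: search space = 135120 -> 67560
  Step 7: search space = 67560 -> 33780
  Step 8: search space = 33780 -> 16890
  Step 9: search space = 16890 -> 8445
  Step 10: search space = 8445 -> 4222
  Step 11: search space = 4222 -> 2111
  Step 12: search space = 2111 -> 1055
  Step 13: search space = 1055 -> 527
  Step 14: search space = 527 -> 263
  Step 15: search space = 263 -> 131
  Step 16: search space = 131 -> 65
  Step 17: search space = 65 -> 32
  Step 18: search space = 32 -> 16
  Step 19: search space = 16 -> 8
  Step 20: search space = 8 -> 4
  Step 21: search space = 4 -> 2
  Step 22: search space = 2 -> 1
  Step 23: search space = 1 (final check)
Maximum comparisons = floor(log2(4323840)) + 1 = 22 + 1 = 23


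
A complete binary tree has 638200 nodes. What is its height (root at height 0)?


In a complete binary tree, level k holds nodes 2^k .. 2^(k+1)-1 (1-indexed).
Height = floor(log2(n)) = floor(log2(638200)) = 19
Check: 2^19 = 524288 <= 638200 < 1048576 = 2^20


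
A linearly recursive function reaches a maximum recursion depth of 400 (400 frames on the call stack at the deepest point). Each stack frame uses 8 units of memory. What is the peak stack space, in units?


Maximum recursion depth = 400 frames
Memory per frame = 8 units
Total stack space = depth * frame_size
= 400 * 8 = 3200


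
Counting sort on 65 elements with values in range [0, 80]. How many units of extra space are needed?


Output array size: 65 (to store sorted result)
Count array size: 81 (one slot per possible value, range 0 to 80)
Total extra space = 65 + 81 = 146


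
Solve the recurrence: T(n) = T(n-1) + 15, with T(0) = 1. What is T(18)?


Unrolling the recurrence:
T(18) = T(17) + 15
       = T(16) + 15 + 15
       = T(15) + 15*3
       ...
       = T(0) + 15*18
       = 1 + 270 = 271


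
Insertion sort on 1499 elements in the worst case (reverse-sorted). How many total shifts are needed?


In the worst case (reverse-sorted), each element shifts past all previous:
  Element 1: 1 shifts
  Element 2: 2 shifts
  Element 3: 3 shifts
  Element 4: 4 shifts
  Element 5: 5 shifts
  ...
  Element 1498: 1498 shifts
Total = 1 + 2 + ... + 1498
= 1499*(1499-1)/2 = 1122751


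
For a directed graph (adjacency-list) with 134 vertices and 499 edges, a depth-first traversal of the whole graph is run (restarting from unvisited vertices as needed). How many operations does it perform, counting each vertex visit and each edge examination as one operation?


A full DFS traversal visits each vertex once and examines each edge once.
V = 134
E = 499
Sum = 134 + 499 = 633


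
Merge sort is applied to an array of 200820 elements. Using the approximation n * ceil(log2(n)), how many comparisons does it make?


Merge sort divides the array into halves recursively.
Number of levels = ceil(log2(200820)) = 18
At each level, approximately n = 200820 comparisons are needed for merging.
Total comparisons ~ n * ceil(log2(n)) = 200820 * 18 = 3614760


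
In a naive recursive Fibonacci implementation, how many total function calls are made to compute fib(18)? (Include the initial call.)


Let C(m) = total calls to evaluate fib(m). Then C(0)=C(1)=1, and
C(m) = 1 + C(m-1) + C(m-2) for m >= 2.
Build the table (each entry = 1 + previous two):
  C(0) = 1
  C(1) = 1
  C(2) = 1 + 1 + 1 = 3
  C(3) = 1 + 3 + 1 = 5
  C(4) = 1 + 5 + 3 = 9
  C(5) = 1 + 9 + 5 = 15
  C(6) = 1 + 15 + 9 = 25
  C(7) = 1 + 25 + 15 = 41
  C(8) = 1 + 41 + 25 = 67
  C(9) = 1 + 67 + 41 = 109
  C(10) = 1 + 109 + 67 = 177
  C(11) = 1 + 177 + 109 = 287
  C(12) = 1 + 287 + 177 = 465
  C(13) = 1 + 465 + 287 = 753
  C(14) = 1 + 753 + 465 = 1219
  C(15) = 1 + 1219 + 753 = 1973
  C(16) = 1 + 1973 + 1219 = 3193
  C(17) = 1 + 3193 + 1973 = 5167
  C(18) = 1 + 5167 + 3193 = 8361
Total calls for fib(18) = 8361


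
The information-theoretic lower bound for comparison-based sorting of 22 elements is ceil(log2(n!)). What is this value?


A binary decision tree of height h has at most 2^h leaves and needs at least n! of them, so h >= ceil(log2(n!)).
Compute 22! as a running product:
  x2 = 2, x3 = 6, x4 = 24, x5 = 120
  x6 = 720, x7 = 5040, x8 = 40320, x9 = 362880
  x10 = 3628800, x11 = 39916800, x12 = 479001600, x13 = 6227020800
  x14 = 87178291200, x15 = 1307674368000, x16 = 20922789888000, x17 = 355687428096000
  x18 = 6402373705728000, x19 = 121645100408832000, x20 = 2432902008176640000, x21 = 51090942171709440000
  x22 = 1124000727777607680000
22! = 1124000727777607680000
Bracket between powers of 2:
  2^69 = 590295810358705651712 < 1124000727777607680000 <= 1180591620717411303424 = 2^70
So ceil(log2(22!)) = 70


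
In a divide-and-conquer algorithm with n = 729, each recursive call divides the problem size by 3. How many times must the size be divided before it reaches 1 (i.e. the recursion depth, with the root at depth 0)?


Number of divisions = log_3(729)
Sizes: 729 -> 243 -> 81 -> 27 -> 9 -> 3 -> 1 (6 divisions)
Recursion depth = 6


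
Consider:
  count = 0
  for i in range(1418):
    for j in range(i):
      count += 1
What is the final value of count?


For each i, the inner loop runs i times:
  i=0: inner runs 0 times
  i=1: inner runs 1 time
  i=2: inner runs 2 times
  i=3: inner runs 3 times
  i=4: inner runs 4 times
  i=5: inner runs 5 times
  i=6: inner runs 6 times
  i=7: inner runs 7 times
  ...
Total = 0 + 1 + 2 + ... + 1417 = 1418*(1418-1)/2 = 1004653


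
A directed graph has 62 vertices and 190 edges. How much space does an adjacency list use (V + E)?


Adjacency list: one list head per vertex + one entry per edge
Vertex heads: 62
Edge entries: 190
Total = 62 + 190 = 252


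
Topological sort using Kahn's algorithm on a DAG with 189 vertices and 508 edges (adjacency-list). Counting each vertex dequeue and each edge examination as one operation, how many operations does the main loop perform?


Kahn's algorithm:
  1. Compute in-degrees: O(V + E)
  2. Process queue: each vertex dequeued once (O(V))
     each edge examined once (O(E))
Total = V + E = 189 + 508 = 697


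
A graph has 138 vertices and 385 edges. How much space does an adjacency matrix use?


Adjacency matrix: V x V grid of entries
Space = V^2 = 138^2 = 138 * 138 = 19044


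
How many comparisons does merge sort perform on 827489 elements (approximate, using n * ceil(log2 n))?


Recursion depth: ceil(log2(827489)) = 20
Each recursion level merges n = 827489 elements
Total = 827489 * 20 = 16549780


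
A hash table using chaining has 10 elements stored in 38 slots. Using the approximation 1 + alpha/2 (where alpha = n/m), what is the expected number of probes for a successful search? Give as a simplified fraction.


Load factor alpha = n/m = 10/38
Expected probes = 1 + alpha/2 = 1 + 10/(2*38)
= 1 + 10/76
= 76/76 + 10/76
= 86/76
Simplify: 43/38


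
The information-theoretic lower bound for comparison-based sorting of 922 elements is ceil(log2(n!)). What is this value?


A binary decision tree of height h has at most 2^h leaves and needs at least n! of them, so h >= ceil(log2(n!)).
922! is far too large to multiply out, so use Stirling's series:
  ln(n!) ~ n ln n - n + (1/2) ln(2 pi n) + 1/(12n)  (error below 1/(360 n^3), negligible here)
  ln(922) = 6.8265452
  n ln n = 922 * 6.8265452 = 6294.0747
  (1/2) ln(2 pi * 922) = (1/2) ln(5793.0969) = 4.3322
  1/(12*922) = 0.0001
  ln(922!) ~ 6294.0747 - 922 + 4.3322 + 0.0001 = 5376.4070
Convert to base 2: log2(922!) = 5376.4070 / ln 2 = 5376.4070 / 0.69314718 = 7756.5157
ceil(7756.5157) = 7757


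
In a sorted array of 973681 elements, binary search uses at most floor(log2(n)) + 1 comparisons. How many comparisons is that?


Halving sequence: 973681 -> 486840 -> 243420 -> 121710 -> 60855 -> 30427 -> 15213 -> 7606 -> 3803 -> 1901 -> 950 -> 475 -> 237 -> 118 -> 59 -> 29 -> 14 -> 7 -> 3 -> 1
Number of halvings = 19
Max comparisons = 19 + 1 = 20


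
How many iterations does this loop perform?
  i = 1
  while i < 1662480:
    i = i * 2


The loop variable doubles each iteration:
i = 1 -> 2 -> 4 -> 8 -> 16 -> 32 -> 64 -> 128 -> 256 -> 512 -> 1024 -> 2048 -> 4096 -> 8192 -> 16384 -> 32768 -> 65536 -> 131072 -> 262144 -> 524288 -> 1048576 -> 2097152 (stop, 2097152 >= 1662480)
Number of doublings = ceil(log2(1662480)) = 21


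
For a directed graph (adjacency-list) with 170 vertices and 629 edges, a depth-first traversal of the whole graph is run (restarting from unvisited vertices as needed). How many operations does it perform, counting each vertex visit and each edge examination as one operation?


A full DFS traversal visits each vertex once and examines each edge once.
V = 170
E = 629
Sum = 170 + 629 = 799


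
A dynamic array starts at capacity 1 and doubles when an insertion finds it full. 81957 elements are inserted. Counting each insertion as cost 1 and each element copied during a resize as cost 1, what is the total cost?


n = 81957
Insertion costs: 81957
Resizes copy 1, 2, 4, ... up to the largest power of 2 that is <= n-1 = 81956, i.e. 65536.
Copy costs = 1 + 2 + 4 + 8 + 16 + 32 + 64 + 128 + 256 + 512 + 1024 + 2048 + 4096 + 8192 + 16384 + 32768 + 65536 = 131071
Total = 81957 + 131071 = 213028


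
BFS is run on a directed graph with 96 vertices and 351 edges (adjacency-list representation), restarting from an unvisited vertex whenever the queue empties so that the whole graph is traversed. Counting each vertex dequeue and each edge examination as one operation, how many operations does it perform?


A full BFS traversal dequeues each vertex exactly once and examines each directed edge exactly once.
V = 96 (vertex processing cost)
E = 351 (edge examination cost)
Total operations proportional to V + E = 96 + 351 = 447


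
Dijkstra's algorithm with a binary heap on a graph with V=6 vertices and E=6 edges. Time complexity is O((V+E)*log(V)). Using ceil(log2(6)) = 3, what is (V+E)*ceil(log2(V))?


Dijkstra with a binary heap: each vertex is extracted once, each edge may relax once.
Each heap operation costs O(log V).
V + E = 6 + 6 = 12
ceil(log2(6)) = 3 (since 2^2 = 4 < 6 <= 8 = 2^3)
Total heap work = (V+E) * ceil(log2(V)) = 12 * 3 = 36


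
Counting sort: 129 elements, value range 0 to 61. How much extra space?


n = 129 (output array)
k = 62 (count array for 62 distinct values)
Extra space = 129 + 62 = 191


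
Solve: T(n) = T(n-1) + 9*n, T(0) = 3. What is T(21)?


Expanding the recurrence:
T(21) = T(20) + 9*21
       = T(19) + 9*20 + 9*21
       ...
       = T(0) + 9*(1 + 2 + ... + 21)
       = 3 + 9 * 21*22/2
       = 3 + 9 * 231
       = 3 + 2079 = 2082


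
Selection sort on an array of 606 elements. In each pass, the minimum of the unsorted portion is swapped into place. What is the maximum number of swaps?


Selection sort performs one swap per pass:
  Pass 1: find min in positions 0 to 605, swap with position 0
  Pass 2: find min in positions 1 to 605, swap with position 1
  Pass 3: find min in positions 2 to 605, swap with position 2
  Pass 4: find min in positions 3 to 605, swap with position 3
  Pass 5: find min in positions 4 to 605, swap with position 4
  ... (600 more passes)
Total passes (and swaps) = n - 1 = 606 - 1 = 605


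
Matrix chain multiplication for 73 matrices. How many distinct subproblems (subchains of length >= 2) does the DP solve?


Subproblems are indexed by (i, j) where i < j.
Number of such pairs = n*(n-1)/2
= 73 * 72 / 2
= 2628


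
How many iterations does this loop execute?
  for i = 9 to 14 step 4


The loop variable i takes values starting at 9 and increments by 4 each iteration.
Sequence: i = 9, 13
The upper bound 14 is inclusive, so the count is floor((last - first) / step) + 1:
floor((14 - 9) / 4) + 1 = floor(5/4) + 1 = 1 + 1 = 2


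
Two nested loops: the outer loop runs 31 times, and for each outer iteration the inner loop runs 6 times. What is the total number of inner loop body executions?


Outer loop: 31 iterations
Inner loop: 6 iterations per outer iteration
Total = 31 * 6 = 186


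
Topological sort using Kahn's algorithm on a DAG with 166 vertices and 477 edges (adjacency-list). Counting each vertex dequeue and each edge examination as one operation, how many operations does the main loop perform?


Kahn's algorithm:
  1. Compute in-degrees: O(V + E)
  2. Process queue: each vertex dequeued once (O(V))
     each edge examined once (O(E))
Total = V + E = 166 + 477 = 643


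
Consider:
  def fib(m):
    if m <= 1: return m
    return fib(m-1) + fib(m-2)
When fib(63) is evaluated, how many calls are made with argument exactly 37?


Let N(m) = number of times fib(m) is called while evaluating fib(63).
N(63) = 1 (the initial call).
N(62) = 1 (only fib(63) calls it).
For 1 <= m <= 61: fib(m) is called by fib(m+1) and fib(m+2), so
  N(m) = N(m+1) + N(m+2).
fib(0) is called only by fib(2), so N(0) = N(2).
Walk down from m=63:
  N(63)=1, N(62)=1, N(61)=2, N(60)=3, N(59)=5, N(58)=8, N(57)=13, N(56)=21, N(55)=34, N(54)=55, N(53)=89, N(52)=144, N(51)=233, N(50)=377, N(49)=610, N(48)=987, N(47)=1597, N(46)=2584, N(45)=4181, N(44)=6765, N(43)=10946, N(42)=17711, N(41)=28657, N(40)=46368, N(39)=75025, N(38)=121393, N(37)=196418
N(37) = 196418


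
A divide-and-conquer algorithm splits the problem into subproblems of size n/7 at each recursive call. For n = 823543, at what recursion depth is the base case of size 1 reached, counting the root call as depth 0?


At each depth, the problem size is divided by 7:
  Depth 0: problem size = 823543
  Depth 1: problem size = 117649
  Depth 2: problem size = 16807
  Depth 3: problem size = 2401
  Depth 4: problem size = 343
  Depth 5: problem size = 49
  Depth 6: problem size = 7
  Depth 7: problem size = 1 (base case)
The base case is reached at depth log_7(823543) = 7 (the tree has 8 levels counting depth 0, but the depth asked for is 7).
Recursion depth = 7


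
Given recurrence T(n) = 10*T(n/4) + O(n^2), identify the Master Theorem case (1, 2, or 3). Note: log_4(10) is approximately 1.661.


Master Theorem parameters: a=10, b=4, c=2
log_b(a) = 1.661
Compare b^c with a: 4^2 = 16 > 10, so c > log_b(a).
Comparing c=2 vs log_b(a)=1.661:
2 > 1.661 => Case 3
Result: T(n) = O(n^2)
Master Theorem case = 3


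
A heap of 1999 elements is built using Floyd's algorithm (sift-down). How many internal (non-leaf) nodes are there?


Leaf nodes occupy roughly half the array.
Sift-down is called for each internal node, starting from the last one.
Internal nodes = floor(n/2) = floor(1999/2) = 999


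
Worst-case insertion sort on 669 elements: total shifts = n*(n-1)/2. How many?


Sum of shifts = 1 + 2 + 3 + ... + 668
= 669 * 668 / 2
= 446892 / 2
= 223446


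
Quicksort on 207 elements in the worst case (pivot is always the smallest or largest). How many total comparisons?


In the worst case, each partition step picks the worst pivot:
  Partition 1: 206 comparisons (n-1 elements to compare)
  Partition 2: 205 comparisons
  Partition 3: 204 comparisons
  Partition 4: 203 comparisons
  Partition 5: 202 comparisons
  ...
  Last partition: 0 comparisons
Total = (n-1) + (n-2) + ... + 1 + 0 = n*(n-1)/2
= 207*206/2 = 21321


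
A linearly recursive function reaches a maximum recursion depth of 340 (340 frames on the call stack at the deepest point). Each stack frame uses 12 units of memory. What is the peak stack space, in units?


Maximum recursion depth = 340 frames
Memory per frame = 12 units
Total stack space = depth * frame_size
= 340 * 12 = 4080


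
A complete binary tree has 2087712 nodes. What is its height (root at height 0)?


In a complete binary tree, level k holds nodes 2^k .. 2^(k+1)-1 (1-indexed).
Height = floor(log2(n)) = floor(log2(2087712)) = 20
Check: 2^20 = 1048576 <= 2087712 < 2097152 = 2^21


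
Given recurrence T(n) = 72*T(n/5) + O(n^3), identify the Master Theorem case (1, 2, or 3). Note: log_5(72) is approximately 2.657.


Master Theorem parameters: a=72, b=5, c=3
log_b(a) = 2.657
Compare b^c with a: 5^3 = 125 > 72, so c > log_b(a).
Comparing c=3 vs log_b(a)=2.657:
3 > 2.657 => Case 3
Result: T(n) = O(n^3)
Master Theorem case = 3


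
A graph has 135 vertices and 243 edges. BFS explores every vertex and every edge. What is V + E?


A full BFS traversal dequeues each vertex once and examines each edge once.
Vertex visits: 135
Edge visits: 243
V + E = 135 + 243 = 378


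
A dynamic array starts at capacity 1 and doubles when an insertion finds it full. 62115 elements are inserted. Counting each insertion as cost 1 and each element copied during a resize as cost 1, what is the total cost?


n = 62115
Insertion costs: 62115
Resizes copy 1, 2, 4, ... up to the largest power of 2 that is <= n-1 = 62114, i.e. 32768.
Copy costs = 1 + 2 + 4 + 8 + 16 + 32 + 64 + 128 + 256 + 512 + 1024 + 2048 + 4096 + 8192 + 16384 + 32768 = 65535
Total = 62115 + 65535 = 127650


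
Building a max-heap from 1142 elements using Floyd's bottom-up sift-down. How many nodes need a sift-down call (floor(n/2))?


In a heap of 1142 elements (0-indexed array):
  Last element index: 1141
  Parent of last element: floor((1141 - 1) / 2) = 570
  Internal nodes: indices 0 to 570
  Count = floor(1142/2) = 571


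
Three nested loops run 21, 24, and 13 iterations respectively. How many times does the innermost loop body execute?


Loop 1 (outermost): 21 iterations
Loop 2 (middle): 24 iterations per outer
Loop 3 (innermost): 13 iterations per middle
Total = 21 * 24 * 13 = 6552


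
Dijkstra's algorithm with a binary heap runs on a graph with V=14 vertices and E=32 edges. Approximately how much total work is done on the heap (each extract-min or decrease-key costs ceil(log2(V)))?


Dijkstra with a binary heap: each vertex is extracted once, each edge may relax once.
Each heap operation costs O(log V).
V + E = 14 + 32 = 46
ceil(log2(14)) = 4 (since 2^3 = 8 < 14 <= 16 = 2^4)
Total heap work = (V+E) * ceil(log2(V)) = 46 * 4 = 184


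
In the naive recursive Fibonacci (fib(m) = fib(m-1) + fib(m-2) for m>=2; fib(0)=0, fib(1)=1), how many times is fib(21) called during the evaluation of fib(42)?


Let N(m) = number of times fib(m) is called while evaluating fib(42).
N(42) = 1 (the initial call).
N(41) = 1 (only fib(42) calls it).
For 1 <= m <= 40: fib(m) is called by fib(m+1) and fib(m+2), so
  N(m) = N(m+1) + N(m+2).
fib(0) is called only by fib(2), so N(0) = N(2).
Walk down from m=42:
  N(42)=1, N(41)=1, N(40)=2, N(39)=3, N(38)=5, N(37)=8, N(36)=13, N(35)=21, N(34)=34, N(33)=55, N(32)=89, N(31)=144, N(30)=233, N(29)=377, N(28)=610, N(27)=987, N(26)=1597, N(25)=2584, N(24)=4181, N(23)=6765, N(22)=10946, N(21)=17711
N(21) = 17711


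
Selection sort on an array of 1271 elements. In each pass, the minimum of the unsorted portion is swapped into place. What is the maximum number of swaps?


Selection sort performs one swap per pass:
  Pass 1: find min in positions 0 to 1270, swap with position 0
  Pass 2: find min in positions 1 to 1270, swap with position 1
  Pass 3: find min in positions 2 to 1270, swap with position 2
  Pass 4: find min in positions 3 to 1270, swap with position 3
  Pass 5: find min in positions 4 to 1270, swap with position 4
  ... (1265 more passes)
Total passes (and swaps) = n - 1 = 1271 - 1 = 1270


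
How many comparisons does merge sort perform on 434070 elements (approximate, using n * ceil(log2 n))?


Recursion depth: ceil(log2(434070)) = 19
Each recursion level merges n = 434070 elements
Total = 434070 * 19 = 8247330


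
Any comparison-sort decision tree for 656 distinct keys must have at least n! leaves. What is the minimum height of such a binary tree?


A binary decision tree of height h has at most 2^h leaves and needs at least n! of them, so h >= ceil(log2(n!)).
656! is far too large to multiply out, so use Stirling's series:
  ln(n!) ~ n ln n - n + (1/2) ln(2 pi n) + 1/(12n)  (error below 1/(360 n^3), negligible here)
  ln(656) = 6.4861608
  n ln n = 656 * 6.4861608 = 4254.9215
  (1/2) ln(2 pi * 656) = (1/2) ln(4121.7696) = 4.1620
  1/(12*656) = 0.0001
  ln(656!) ~ 4254.9215 - 656 + 4.1620 + 0.0001 = 3603.0836
Convert to base 2: log2(656!) = 3603.0836 / ln 2 = 3603.0836 / 0.69314718 = 5198.1508
ceil(5198.1508) = 5199


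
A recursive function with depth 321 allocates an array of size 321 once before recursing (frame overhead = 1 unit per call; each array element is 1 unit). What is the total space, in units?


Array allocation: 321 units (allocated once)
Stack frames: 321 deep * 1 per frame = 321 units
Total = 321 + 321 = 642


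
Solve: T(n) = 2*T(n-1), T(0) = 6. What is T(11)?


Unrolling:
T(11) = 2*T(10) = 2^2*T(9) = ... = 2^11*T(0)
= 2^11 * 6
= 2048 * 6 = 12288


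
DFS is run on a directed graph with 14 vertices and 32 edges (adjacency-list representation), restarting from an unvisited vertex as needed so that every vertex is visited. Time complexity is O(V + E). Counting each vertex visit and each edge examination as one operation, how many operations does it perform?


A full DFS traversal processes each vertex exactly once (push/pop on stack).
Each directed edge is examined once.
V = 14, E = 32
V + E = 46


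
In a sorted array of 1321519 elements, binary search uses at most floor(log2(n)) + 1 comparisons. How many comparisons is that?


Halving sequence: 1321519 -> 660759 -> 330379 -> 165189 -> 82594 -> 41297 -> 20648 -> 10324 -> 5162 -> 2581 -> 1290 -> 645 -> 322 -> 161 -> 80 -> 40 -> 20 -> 10 -> 5 -> 2 -> 1
Number of halvings = 20
Max comparisons = 20 + 1 = 21


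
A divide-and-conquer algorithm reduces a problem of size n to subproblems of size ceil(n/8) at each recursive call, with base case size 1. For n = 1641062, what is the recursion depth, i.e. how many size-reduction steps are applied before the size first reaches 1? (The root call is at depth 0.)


Each step divides the size by 8 (rounding up); after k steps the size is ceil(n/8^k), which equals 1 exactly when 8^k >= n.
So the depth is the smallest k with 8^k >= 1641062, i.e. ceil(log_8(1641062)).
8^6 = 262144 < 1641062 <= 2097152 = 8^7
Recursion depth = 7


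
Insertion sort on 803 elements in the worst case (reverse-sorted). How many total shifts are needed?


In the worst case (reverse-sorted), each element shifts past all previous:
  Element 1: 1 shifts
  Element 2: 2 shifts
  Element 3: 3 shifts
  Element 4: 4 shifts
  Element 5: 5 shifts
  ...
  Element 802: 802 shifts
Total = 1 + 2 + ... + 802
= 803*(803-1)/2 = 322003


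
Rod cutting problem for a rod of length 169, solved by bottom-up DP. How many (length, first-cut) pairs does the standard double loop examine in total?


For each subproblem length i = 1..169, the inner loop considers i possible first cuts.
Total = 1 + 2 + ... + 169
= 169*(169+1)/2
= 169*170/2 = 14365


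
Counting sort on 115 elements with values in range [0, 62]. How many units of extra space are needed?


Output array size: 115 (to store sorted result)
Count array size: 63 (one slot per possible value, range 0 to 62)
Total extra space = 115 + 63 = 178


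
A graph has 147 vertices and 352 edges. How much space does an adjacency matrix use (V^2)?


Adjacency matrix: V x V grid of entries
Space = V^2 = 147^2 = 147 * 147 = 21609


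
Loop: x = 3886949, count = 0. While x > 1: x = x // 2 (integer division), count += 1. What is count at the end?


The variable x halves each step:
x = 3886949 -> 1943474 -> 971737 -> 485868 -> 242934 -> 121467 -> 60733 -> 30366 -> 15183 -> 7591 -> 3795 -> 1897 -> 948 -> 474 -> 237 -> 118 -> 59 -> 29 -> 14 -> 7 -> 3 -> 1
Number of halvings = floor(log2(3886949)) = 21


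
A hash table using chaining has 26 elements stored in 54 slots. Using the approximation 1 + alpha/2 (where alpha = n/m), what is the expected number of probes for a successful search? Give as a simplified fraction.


Load factor alpha = n/m = 26/54
Expected probes = 1 + alpha/2 = 1 + 26/(2*54)
= 1 + 26/108
= 108/108 + 26/108
= 134/108
Simplify: 67/54


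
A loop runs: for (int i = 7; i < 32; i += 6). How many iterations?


Loop starts at i = 7, increments by 6, stops when i >= 32.
Number of iterations = ceil((32 - 7) / 6)
= ceil(25 / 6)
= 5


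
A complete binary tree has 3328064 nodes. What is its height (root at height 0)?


In a complete binary tree, level k holds nodes 2^k .. 2^(k+1)-1 (1-indexed).
Height = floor(log2(n)) = floor(log2(3328064)) = 21
Check: 2^21 = 2097152 <= 3328064 < 4194304 = 2^22


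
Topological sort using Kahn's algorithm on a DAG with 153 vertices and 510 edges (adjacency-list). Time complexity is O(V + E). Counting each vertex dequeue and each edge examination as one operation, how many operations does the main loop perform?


Kahn's algorithm:
  1. Compute in-degrees: O(V + E)
  2. Process queue: each vertex dequeued once (O(V))
     each edge examined once (O(E))
Total = V + E = 153 + 510 = 663
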